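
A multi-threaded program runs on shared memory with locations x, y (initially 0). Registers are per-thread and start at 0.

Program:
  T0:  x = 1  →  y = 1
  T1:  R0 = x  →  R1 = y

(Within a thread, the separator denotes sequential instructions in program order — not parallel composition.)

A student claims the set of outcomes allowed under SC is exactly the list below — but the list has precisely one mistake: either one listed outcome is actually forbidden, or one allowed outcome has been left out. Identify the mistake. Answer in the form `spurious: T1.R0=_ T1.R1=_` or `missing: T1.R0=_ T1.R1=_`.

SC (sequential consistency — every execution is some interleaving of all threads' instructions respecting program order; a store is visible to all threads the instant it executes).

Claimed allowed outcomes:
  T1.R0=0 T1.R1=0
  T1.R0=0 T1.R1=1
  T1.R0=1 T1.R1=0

missing: T1.R0=1 T1.R1=1

outcome vector order: (T1.R0,T1.R1)
SC (4): 00, 01, 10, 11
SC∖claimed = {11}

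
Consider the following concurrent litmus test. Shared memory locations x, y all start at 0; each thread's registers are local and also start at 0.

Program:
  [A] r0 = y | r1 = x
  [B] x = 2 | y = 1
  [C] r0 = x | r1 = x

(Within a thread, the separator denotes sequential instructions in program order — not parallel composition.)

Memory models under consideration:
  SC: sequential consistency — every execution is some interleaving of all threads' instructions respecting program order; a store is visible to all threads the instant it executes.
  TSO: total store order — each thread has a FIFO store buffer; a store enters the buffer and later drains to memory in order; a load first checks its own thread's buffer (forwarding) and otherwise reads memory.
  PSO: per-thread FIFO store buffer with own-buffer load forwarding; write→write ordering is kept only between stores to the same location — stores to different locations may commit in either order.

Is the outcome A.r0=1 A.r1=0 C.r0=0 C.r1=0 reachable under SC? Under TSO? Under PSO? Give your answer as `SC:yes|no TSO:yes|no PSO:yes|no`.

outcome vector order: (A.r0,A.r1,C.r0,C.r1)
SC (9): (0,0,0,0), (0,0,0,2), (0,0,2,2), (0,2,0,0), (0,2,0,2), (0,2,2,2), (1,2,0,0), (1,2,0,2), (1,2,2,2)
TSO (9): (0,0,0,0), (0,0,0,2), (0,0,2,2), (0,2,0,0), (0,2,0,2), (0,2,2,2), (1,2,0,0), (1,2,0,2), (1,2,2,2)
PSO (12): (0,0,0,0), (0,0,0,2), (0,0,2,2), (0,2,0,0), (0,2,0,2), (0,2,2,2), (1,0,0,0), (1,0,0,2), (1,0,2,2), (1,2,0,0), (1,2,0,2), (1,2,2,2)
target (1,0,0,0) ∈ {PSO}

SC:no TSO:no PSO:yes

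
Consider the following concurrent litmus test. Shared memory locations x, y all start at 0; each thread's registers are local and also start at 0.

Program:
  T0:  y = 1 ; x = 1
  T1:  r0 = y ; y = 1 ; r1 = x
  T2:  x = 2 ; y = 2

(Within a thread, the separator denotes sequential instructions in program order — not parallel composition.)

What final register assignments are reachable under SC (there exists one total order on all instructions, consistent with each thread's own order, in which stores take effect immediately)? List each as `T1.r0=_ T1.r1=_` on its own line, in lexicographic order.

outcome vector order: (T1.r0,T1.r1)
|SC outcomes| = 8

T1.r0=0 T1.r1=0
T1.r0=0 T1.r1=1
T1.r0=0 T1.r1=2
T1.r0=1 T1.r1=0
T1.r0=1 T1.r1=1
T1.r0=1 T1.r1=2
T1.r0=2 T1.r1=1
T1.r0=2 T1.r1=2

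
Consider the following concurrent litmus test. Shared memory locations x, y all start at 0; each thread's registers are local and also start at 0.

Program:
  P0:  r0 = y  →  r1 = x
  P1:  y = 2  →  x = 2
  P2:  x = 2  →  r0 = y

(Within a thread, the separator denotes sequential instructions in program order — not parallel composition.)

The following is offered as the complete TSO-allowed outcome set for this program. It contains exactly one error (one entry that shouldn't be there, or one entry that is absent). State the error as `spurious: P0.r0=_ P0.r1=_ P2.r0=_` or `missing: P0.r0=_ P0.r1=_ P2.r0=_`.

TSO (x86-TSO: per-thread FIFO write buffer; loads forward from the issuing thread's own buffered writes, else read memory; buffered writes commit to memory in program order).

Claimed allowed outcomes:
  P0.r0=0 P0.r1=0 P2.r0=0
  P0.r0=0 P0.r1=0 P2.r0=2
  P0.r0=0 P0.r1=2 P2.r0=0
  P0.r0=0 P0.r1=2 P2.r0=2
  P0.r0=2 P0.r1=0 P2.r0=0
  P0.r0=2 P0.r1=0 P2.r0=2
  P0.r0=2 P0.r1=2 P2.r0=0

missing: P0.r0=2 P0.r1=2 P2.r0=2

outcome vector order: (P0.r0,P0.r1,P2.r0)
TSO (8): 000, 002, 020, 022, 200, 202, 220, 222
TSO∖claimed = {222}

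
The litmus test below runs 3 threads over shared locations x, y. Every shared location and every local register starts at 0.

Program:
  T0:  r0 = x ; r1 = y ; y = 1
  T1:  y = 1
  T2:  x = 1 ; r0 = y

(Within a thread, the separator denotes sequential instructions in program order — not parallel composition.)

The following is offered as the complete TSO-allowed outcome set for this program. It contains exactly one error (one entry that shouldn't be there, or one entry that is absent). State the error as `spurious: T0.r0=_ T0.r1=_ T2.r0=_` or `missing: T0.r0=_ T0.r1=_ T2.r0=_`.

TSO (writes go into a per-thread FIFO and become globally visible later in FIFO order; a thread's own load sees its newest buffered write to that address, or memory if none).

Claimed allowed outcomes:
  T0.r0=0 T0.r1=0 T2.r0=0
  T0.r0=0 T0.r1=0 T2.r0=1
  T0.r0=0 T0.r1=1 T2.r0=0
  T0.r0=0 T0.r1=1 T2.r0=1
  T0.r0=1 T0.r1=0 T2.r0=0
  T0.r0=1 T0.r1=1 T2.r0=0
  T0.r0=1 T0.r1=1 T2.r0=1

outcome vector order: (T0.r0,T0.r1,T2.r0)
under TSO → <0 0 0>, <0 0 1>, <0 1 0>, <0 1 1>, <1 0 0>, <1 0 1>, <1 1 0>, <1 1 1>
TSO∖claimed = {<1 0 1>}

missing: T0.r0=1 T0.r1=0 T2.r0=1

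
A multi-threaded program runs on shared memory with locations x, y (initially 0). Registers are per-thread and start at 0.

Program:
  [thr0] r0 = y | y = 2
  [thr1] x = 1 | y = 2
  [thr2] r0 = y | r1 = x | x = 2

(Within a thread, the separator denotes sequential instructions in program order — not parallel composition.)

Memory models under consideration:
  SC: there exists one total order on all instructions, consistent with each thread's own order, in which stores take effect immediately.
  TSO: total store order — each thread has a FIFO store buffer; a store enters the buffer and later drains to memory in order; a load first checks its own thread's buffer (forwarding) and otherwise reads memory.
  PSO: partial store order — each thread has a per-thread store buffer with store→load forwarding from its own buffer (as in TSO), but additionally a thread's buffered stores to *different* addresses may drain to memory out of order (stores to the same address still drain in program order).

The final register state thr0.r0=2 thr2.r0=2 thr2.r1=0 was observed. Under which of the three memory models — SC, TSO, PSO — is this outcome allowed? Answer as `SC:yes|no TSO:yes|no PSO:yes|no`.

outcome vector order: (thr0.r0,thr2.r0,thr2.r1)
[SC] allowed = {<0 0 0>, <0 0 1>, <0 2 0>, <0 2 1>, <2 0 0>, <2 0 1>, <2 2 1>}
[TSO] allowed = {<0 0 0>, <0 0 1>, <0 2 0>, <0 2 1>, <2 0 0>, <2 0 1>, <2 2 1>}
[PSO] allowed = {<0 0 0>, <0 0 1>, <0 2 0>, <0 2 1>, <2 0 0>, <2 0 1>, <2 2 0>, <2 2 1>}
target <2 2 0> ∈ {PSO}

SC:no TSO:no PSO:yes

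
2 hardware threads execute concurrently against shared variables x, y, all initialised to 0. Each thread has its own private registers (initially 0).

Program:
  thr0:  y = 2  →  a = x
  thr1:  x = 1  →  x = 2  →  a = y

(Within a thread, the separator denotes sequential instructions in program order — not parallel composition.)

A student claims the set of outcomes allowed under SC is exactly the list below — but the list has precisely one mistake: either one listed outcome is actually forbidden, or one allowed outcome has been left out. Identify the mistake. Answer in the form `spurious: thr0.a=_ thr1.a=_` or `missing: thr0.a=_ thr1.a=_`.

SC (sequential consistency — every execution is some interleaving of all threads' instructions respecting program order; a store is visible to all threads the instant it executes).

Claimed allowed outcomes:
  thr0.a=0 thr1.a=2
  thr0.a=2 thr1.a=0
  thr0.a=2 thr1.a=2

outcome vector order: (thr0.a,thr1.a)
SC (4): 02, 12, 20, 22
SC∖claimed = {12}

missing: thr0.a=1 thr1.a=2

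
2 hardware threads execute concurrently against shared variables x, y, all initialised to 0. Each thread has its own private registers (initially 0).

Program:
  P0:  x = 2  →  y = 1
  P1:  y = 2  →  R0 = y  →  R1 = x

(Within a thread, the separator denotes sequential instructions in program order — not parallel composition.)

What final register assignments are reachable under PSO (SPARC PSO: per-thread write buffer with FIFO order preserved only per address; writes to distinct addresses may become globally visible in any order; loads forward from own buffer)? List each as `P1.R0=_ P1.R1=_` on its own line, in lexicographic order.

P1.R0=1 P1.R1=0
P1.R0=1 P1.R1=2
P1.R0=2 P1.R1=0
P1.R0=2 P1.R1=2

outcome vector order: (P1.R0,P1.R1)
|PSO outcomes| = 4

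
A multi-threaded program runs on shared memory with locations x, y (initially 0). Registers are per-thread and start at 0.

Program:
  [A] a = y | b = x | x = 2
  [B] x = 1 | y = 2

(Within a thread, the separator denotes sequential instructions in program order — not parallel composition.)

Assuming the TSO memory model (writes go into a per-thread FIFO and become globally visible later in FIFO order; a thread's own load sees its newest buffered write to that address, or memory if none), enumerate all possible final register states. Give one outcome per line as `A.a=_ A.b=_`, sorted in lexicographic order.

outcome vector order: (A.a,A.b)
|TSO outcomes| = 3

A.a=0 A.b=0
A.a=0 A.b=1
A.a=2 A.b=1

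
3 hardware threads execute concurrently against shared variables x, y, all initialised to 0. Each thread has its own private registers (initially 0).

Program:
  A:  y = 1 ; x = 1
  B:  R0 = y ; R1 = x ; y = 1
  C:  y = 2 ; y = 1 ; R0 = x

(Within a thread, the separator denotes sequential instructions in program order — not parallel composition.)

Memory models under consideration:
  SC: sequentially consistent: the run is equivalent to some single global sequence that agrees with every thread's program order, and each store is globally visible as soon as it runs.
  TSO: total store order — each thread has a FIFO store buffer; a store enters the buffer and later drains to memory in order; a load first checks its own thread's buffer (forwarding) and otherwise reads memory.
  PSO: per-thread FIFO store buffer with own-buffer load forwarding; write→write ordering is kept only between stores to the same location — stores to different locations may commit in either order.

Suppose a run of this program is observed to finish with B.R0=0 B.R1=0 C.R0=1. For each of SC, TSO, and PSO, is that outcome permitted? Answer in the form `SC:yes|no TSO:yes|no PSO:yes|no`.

outcome vector order: (B.R0,B.R1,C.R0)
SC (12): 000; 001; 010; 011; 100; 101; 110; 111; 200; 201; 210; 211
TSO (12): 000; 001; 010; 011; 100; 101; 110; 111; 200; 201; 210; 211
PSO (12): 000; 001; 010; 011; 100; 101; 110; 111; 200; 201; 210; 211
target 001 ∈ {SC,TSO,PSO}

SC:yes TSO:yes PSO:yes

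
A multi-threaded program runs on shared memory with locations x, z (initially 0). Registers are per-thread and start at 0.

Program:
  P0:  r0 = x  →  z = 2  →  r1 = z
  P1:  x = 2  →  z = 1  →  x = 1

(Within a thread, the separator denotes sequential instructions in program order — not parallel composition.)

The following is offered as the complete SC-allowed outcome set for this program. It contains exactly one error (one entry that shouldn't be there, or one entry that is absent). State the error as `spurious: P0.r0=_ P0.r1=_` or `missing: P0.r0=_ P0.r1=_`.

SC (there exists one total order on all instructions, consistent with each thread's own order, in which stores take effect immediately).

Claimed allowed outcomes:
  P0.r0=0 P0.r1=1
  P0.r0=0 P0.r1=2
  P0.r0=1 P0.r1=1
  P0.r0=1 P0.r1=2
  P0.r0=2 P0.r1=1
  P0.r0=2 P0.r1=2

spurious: P0.r0=1 P0.r1=1

outcome vector order: (P0.r0,P0.r1)
SC: 5 outcomes — {01, 02, 12, 21, 22}
claimed∖SC = {11}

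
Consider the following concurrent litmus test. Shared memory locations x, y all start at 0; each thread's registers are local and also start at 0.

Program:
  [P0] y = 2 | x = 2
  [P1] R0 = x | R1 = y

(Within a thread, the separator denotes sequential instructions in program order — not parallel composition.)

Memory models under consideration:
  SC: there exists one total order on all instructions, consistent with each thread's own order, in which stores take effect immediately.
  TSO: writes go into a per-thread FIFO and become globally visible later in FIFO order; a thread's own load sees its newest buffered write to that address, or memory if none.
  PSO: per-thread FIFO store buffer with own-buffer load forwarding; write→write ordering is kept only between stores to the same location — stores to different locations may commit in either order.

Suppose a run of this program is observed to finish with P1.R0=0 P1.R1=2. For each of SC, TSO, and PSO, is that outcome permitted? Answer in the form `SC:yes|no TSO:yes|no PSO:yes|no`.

SC:yes TSO:yes PSO:yes

outcome vector order: (P1.R0,P1.R1)
[SC] allowed = {(0,0); (0,2); (2,2)}
[TSO] allowed = {(0,0); (0,2); (2,2)}
[PSO] allowed = {(0,0); (0,2); (2,0); (2,2)}
target (0,2) ∈ {SC,TSO,PSO}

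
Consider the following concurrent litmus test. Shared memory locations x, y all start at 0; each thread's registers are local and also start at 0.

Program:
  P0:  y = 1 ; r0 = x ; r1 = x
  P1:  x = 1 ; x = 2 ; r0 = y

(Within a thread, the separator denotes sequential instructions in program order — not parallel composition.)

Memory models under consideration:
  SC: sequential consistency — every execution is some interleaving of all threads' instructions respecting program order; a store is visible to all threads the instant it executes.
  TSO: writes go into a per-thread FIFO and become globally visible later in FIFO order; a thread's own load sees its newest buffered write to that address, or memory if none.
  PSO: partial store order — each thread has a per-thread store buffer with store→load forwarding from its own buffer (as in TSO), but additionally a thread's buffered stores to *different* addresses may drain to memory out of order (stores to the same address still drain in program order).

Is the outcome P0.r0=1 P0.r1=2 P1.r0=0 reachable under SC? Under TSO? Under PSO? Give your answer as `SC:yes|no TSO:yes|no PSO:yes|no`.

SC:no TSO:yes PSO:yes

outcome vector order: (P0.r0,P0.r1,P1.r0)
[SC] allowed = {001, 011, 021, 111, 121, 220, 221}
[TSO] allowed = {000, 001, 010, 011, 020, 021, 110, 111, 120, 121, 220, 221}
[PSO] allowed = {000, 001, 010, 011, 020, 021, 110, 111, 120, 121, 220, 221}
target 120 ∈ {TSO,PSO}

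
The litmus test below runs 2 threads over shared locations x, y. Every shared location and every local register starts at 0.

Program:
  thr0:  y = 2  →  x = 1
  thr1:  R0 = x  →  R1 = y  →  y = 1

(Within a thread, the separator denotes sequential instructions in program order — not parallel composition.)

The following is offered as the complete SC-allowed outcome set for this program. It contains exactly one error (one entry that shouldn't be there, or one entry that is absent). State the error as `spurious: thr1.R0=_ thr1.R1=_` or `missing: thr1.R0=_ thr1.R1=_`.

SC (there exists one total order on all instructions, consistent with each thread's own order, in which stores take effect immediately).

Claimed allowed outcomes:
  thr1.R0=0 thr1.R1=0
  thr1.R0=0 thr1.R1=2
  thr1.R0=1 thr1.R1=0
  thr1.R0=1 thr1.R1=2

spurious: thr1.R0=1 thr1.R1=0

outcome vector order: (thr1.R0,thr1.R1)
SC: 3 outcomes — {<0 0> <0 2> <1 2>}
claimed∖SC = {<1 0>}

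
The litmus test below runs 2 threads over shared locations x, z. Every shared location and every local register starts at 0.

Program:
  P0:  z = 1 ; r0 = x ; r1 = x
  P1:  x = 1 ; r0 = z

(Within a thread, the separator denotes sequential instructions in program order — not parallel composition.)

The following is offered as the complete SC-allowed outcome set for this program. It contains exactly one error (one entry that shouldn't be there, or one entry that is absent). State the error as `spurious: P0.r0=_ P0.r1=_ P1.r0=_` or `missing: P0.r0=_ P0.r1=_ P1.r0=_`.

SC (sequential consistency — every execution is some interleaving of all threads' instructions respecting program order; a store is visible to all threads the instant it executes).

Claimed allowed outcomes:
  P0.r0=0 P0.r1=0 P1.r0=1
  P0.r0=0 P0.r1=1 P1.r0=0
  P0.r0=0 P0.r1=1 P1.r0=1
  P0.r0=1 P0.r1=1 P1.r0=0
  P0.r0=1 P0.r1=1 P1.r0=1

outcome vector order: (P0.r0,P0.r1,P1.r0)
under SC → 0/0/1, 0/1/1, 1/1/0, 1/1/1
claimed∖SC = {0/1/0}

spurious: P0.r0=0 P0.r1=1 P1.r0=0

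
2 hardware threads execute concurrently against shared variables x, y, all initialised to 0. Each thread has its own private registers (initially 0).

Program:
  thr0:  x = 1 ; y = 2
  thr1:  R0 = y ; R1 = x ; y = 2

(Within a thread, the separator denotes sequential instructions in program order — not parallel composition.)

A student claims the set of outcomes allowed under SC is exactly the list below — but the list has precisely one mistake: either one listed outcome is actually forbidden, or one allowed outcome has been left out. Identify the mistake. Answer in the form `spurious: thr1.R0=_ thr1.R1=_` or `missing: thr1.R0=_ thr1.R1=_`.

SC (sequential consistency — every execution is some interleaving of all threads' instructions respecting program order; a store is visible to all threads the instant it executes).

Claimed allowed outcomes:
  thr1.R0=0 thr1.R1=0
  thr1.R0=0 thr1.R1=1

outcome vector order: (thr1.R0,thr1.R1)
SC: 3 outcomes — {0/0 0/1 2/1}
SC∖claimed = {2/1}

missing: thr1.R0=2 thr1.R1=1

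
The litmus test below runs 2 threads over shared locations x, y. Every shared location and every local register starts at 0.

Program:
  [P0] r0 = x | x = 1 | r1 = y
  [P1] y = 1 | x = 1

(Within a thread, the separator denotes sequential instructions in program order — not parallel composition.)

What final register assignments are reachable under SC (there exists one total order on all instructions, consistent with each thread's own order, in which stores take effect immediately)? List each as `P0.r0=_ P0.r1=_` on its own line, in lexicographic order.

P0.r0=0 P0.r1=0
P0.r0=0 P0.r1=1
P0.r0=1 P0.r1=1

outcome vector order: (P0.r0,P0.r1)
|SC outcomes| = 3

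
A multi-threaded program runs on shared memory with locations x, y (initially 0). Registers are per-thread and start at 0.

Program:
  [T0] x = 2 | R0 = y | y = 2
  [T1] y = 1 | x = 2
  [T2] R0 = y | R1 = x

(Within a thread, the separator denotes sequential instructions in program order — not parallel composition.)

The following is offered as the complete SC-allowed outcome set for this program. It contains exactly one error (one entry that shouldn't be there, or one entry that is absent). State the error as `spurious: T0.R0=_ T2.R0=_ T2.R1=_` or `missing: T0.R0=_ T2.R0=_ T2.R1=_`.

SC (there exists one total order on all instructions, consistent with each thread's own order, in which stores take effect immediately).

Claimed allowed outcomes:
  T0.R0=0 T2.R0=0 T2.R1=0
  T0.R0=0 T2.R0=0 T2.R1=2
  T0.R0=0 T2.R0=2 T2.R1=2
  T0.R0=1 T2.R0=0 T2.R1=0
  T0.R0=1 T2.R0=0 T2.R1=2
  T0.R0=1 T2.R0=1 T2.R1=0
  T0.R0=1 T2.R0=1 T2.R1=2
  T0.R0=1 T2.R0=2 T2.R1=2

outcome vector order: (T0.R0,T2.R0,T2.R1)
SC: 9 outcomes — {<0 0 0>, <0 0 2>, <0 1 2>, <0 2 2>, <1 0 0>, <1 0 2>, <1 1 0>, <1 1 2>, <1 2 2>}
SC∖claimed = {<0 1 2>}

missing: T0.R0=0 T2.R0=1 T2.R1=2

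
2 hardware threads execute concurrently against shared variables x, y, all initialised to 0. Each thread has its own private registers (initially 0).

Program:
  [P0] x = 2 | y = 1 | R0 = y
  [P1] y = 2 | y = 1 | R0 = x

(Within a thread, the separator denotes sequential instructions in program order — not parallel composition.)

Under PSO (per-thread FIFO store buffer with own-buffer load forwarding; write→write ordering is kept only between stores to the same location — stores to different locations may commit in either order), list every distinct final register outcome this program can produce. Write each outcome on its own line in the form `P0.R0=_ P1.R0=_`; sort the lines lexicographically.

outcome vector order: (P0.R0,P1.R0)
|PSO outcomes| = 4

P0.R0=1 P1.R0=0
P0.R0=1 P1.R0=2
P0.R0=2 P1.R0=0
P0.R0=2 P1.R0=2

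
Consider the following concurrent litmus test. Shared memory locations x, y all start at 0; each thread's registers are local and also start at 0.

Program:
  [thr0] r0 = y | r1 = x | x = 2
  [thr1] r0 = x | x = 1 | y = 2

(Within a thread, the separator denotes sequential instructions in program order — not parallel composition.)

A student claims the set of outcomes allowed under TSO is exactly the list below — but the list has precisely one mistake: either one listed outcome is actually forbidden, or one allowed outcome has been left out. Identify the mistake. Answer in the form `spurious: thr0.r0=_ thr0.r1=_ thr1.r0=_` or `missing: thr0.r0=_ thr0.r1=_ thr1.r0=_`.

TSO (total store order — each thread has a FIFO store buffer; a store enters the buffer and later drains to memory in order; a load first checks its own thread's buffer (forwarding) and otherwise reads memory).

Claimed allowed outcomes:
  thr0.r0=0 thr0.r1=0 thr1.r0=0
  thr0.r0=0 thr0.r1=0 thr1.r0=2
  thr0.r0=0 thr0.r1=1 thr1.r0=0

outcome vector order: (thr0.r0,thr0.r1,thr1.r0)
[TSO] allowed = {0/0/0; 0/0/2; 0/1/0; 2/1/0}
TSO∖claimed = {2/1/0}

missing: thr0.r0=2 thr0.r1=1 thr1.r0=0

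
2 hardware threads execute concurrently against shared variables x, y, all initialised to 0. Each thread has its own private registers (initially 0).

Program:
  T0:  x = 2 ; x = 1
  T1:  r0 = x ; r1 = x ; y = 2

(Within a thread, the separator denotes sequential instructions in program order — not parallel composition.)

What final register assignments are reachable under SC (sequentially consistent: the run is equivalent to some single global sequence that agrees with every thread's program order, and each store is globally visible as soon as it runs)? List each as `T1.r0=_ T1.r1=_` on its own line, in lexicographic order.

outcome vector order: (T1.r0,T1.r1)
|SC outcomes| = 6

T1.r0=0 T1.r1=0
T1.r0=0 T1.r1=1
T1.r0=0 T1.r1=2
T1.r0=1 T1.r1=1
T1.r0=2 T1.r1=1
T1.r0=2 T1.r1=2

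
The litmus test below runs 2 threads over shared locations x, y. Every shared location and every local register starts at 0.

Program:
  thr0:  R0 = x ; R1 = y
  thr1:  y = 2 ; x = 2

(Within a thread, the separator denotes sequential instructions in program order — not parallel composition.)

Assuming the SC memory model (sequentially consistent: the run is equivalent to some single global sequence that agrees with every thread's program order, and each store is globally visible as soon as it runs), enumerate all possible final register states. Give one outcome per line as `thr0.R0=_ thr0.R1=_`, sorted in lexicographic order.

outcome vector order: (thr0.R0,thr0.R1)
|SC outcomes| = 3

thr0.R0=0 thr0.R1=0
thr0.R0=0 thr0.R1=2
thr0.R0=2 thr0.R1=2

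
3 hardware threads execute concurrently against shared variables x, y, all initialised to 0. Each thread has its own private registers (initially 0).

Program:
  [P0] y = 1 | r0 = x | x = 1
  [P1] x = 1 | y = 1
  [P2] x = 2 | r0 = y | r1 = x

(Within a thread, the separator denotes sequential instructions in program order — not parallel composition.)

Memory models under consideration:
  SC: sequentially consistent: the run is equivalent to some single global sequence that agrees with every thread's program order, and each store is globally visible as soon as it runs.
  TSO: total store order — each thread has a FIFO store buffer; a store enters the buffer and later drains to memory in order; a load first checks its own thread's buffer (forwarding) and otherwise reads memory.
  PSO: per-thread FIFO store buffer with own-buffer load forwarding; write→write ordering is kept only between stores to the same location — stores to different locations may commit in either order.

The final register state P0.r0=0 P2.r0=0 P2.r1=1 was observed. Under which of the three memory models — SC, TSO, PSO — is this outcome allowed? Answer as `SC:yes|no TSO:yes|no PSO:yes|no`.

SC:no TSO:yes PSO:yes

outcome vector order: (P0.r0,P2.r0,P2.r1)
SC: 10 outcomes — {(0,1,1), (0,1,2), (1,0,1), (1,0,2), (1,1,1), (1,1,2), (2,0,1), (2,0,2), (2,1,1), (2,1,2)}
TSO: 12 outcomes — {(0,0,1), (0,0,2), (0,1,1), (0,1,2), (1,0,1), (1,0,2), (1,1,1), (1,1,2), (2,0,1), (2,0,2), (2,1,1), (2,1,2)}
PSO: 12 outcomes — {(0,0,1), (0,0,2), (0,1,1), (0,1,2), (1,0,1), (1,0,2), (1,1,1), (1,1,2), (2,0,1), (2,0,2), (2,1,1), (2,1,2)}
target (0,0,1) ∈ {TSO,PSO}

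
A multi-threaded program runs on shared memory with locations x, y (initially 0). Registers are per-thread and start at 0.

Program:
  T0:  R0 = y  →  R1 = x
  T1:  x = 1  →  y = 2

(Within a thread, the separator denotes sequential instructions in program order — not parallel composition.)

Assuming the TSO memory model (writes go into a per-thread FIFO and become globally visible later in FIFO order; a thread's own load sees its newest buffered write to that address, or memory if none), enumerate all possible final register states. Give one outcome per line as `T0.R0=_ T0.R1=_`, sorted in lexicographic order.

T0.R0=0 T0.R1=0
T0.R0=0 T0.R1=1
T0.R0=2 T0.R1=1

outcome vector order: (T0.R0,T0.R1)
|TSO outcomes| = 3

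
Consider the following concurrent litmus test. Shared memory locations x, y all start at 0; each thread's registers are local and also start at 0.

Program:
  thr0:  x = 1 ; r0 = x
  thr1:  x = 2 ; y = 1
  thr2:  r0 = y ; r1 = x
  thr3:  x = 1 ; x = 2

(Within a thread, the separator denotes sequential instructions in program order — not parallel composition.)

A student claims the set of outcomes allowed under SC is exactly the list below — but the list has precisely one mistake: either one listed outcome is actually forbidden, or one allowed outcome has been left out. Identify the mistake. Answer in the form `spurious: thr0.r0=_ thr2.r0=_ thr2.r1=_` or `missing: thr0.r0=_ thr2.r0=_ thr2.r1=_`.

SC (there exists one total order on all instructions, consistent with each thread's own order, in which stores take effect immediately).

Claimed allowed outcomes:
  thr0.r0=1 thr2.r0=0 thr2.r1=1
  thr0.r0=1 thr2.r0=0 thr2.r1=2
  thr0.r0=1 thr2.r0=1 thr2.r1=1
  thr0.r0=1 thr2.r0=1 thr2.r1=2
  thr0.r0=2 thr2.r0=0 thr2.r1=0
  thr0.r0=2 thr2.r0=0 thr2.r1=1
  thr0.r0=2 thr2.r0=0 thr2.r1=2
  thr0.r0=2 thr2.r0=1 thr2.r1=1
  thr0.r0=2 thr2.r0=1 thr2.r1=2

outcome vector order: (thr0.r0,thr2.r0,thr2.r1)
SC: 10 outcomes — {<1 0 0>; <1 0 1>; <1 0 2>; <1 1 1>; <1 1 2>; <2 0 0>; <2 0 1>; <2 0 2>; <2 1 1>; <2 1 2>}
SC∖claimed = {<1 0 0>}

missing: thr0.r0=1 thr2.r0=0 thr2.r1=0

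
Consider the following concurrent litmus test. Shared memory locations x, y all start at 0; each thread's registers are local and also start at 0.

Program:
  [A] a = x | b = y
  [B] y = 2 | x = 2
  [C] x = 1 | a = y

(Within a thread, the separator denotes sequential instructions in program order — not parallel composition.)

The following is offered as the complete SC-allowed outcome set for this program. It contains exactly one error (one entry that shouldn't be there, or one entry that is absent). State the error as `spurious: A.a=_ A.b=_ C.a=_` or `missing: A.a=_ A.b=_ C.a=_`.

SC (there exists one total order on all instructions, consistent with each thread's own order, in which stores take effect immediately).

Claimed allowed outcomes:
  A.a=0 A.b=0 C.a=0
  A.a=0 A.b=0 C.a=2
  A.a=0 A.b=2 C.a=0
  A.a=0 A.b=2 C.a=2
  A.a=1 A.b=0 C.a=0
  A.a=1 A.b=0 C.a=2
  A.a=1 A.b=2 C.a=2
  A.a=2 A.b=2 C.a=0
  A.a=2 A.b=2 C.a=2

outcome vector order: (A.a,A.b,C.a)
SC (10): <0 0 0> <0 0 2> <0 2 0> <0 2 2> <1 0 0> <1 0 2> <1 2 0> <1 2 2> <2 2 0> <2 2 2>
SC∖claimed = {<1 2 0>}

missing: A.a=1 A.b=2 C.a=0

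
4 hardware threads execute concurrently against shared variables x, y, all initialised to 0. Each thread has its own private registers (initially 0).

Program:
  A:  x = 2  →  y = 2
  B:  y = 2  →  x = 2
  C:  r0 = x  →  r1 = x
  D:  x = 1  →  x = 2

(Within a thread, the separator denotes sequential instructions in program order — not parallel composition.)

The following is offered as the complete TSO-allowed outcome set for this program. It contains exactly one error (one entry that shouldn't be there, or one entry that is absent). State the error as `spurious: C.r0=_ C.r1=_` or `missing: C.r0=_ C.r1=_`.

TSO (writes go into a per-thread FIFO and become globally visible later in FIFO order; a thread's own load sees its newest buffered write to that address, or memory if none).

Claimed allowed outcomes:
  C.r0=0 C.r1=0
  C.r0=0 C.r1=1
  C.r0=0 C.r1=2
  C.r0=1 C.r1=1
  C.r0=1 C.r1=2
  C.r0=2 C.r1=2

outcome vector order: (C.r0,C.r1)
under TSO → <0 0>; <0 1>; <0 2>; <1 1>; <1 2>; <2 1>; <2 2>
TSO∖claimed = {<2 1>}

missing: C.r0=2 C.r1=1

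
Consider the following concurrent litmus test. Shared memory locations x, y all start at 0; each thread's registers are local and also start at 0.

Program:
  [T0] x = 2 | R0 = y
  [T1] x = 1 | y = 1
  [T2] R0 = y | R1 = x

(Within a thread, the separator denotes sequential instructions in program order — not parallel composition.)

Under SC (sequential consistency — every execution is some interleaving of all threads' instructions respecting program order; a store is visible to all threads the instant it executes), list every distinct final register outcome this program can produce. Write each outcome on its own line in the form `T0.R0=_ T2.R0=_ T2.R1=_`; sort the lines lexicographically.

T0.R0=0 T2.R0=0 T2.R1=0
T0.R0=0 T2.R0=0 T2.R1=1
T0.R0=0 T2.R0=0 T2.R1=2
T0.R0=0 T2.R0=1 T2.R1=1
T0.R0=0 T2.R0=1 T2.R1=2
T0.R0=1 T2.R0=0 T2.R1=0
T0.R0=1 T2.R0=0 T2.R1=1
T0.R0=1 T2.R0=0 T2.R1=2
T0.R0=1 T2.R0=1 T2.R1=1
T0.R0=1 T2.R0=1 T2.R1=2

outcome vector order: (T0.R0,T2.R0,T2.R1)
|SC outcomes| = 10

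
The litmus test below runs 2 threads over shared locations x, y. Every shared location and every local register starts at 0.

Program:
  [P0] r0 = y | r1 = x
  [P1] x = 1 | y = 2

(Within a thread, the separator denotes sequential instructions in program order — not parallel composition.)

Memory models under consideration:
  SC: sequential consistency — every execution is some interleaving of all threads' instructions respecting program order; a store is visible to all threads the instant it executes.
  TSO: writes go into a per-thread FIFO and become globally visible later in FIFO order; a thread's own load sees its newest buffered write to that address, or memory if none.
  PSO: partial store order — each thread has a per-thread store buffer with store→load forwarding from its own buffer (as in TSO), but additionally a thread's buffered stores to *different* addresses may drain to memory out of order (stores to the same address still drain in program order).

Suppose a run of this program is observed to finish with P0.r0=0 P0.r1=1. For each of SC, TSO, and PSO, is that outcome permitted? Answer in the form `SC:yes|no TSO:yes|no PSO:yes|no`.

SC:yes TSO:yes PSO:yes

outcome vector order: (P0.r0,P0.r1)
SC: 3 outcomes — {00, 01, 21}
TSO: 3 outcomes — {00, 01, 21}
PSO: 4 outcomes — {00, 01, 20, 21}
target 01 ∈ {SC,TSO,PSO}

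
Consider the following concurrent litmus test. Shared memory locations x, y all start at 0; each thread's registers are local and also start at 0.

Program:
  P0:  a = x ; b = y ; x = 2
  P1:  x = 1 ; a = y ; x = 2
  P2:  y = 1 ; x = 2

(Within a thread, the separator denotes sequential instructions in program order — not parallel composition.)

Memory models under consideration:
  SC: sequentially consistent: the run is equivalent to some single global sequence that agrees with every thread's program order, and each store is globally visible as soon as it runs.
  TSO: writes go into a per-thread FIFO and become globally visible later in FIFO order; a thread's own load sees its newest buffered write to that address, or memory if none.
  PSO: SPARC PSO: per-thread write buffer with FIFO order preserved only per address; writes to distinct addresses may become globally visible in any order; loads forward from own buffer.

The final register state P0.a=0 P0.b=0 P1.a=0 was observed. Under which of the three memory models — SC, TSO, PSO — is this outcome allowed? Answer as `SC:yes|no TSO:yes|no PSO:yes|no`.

outcome vector order: (P0.a,P0.b,P1.a)
[SC] allowed = {(0,0,0) (0,0,1) (0,1,0) (0,1,1) (1,0,0) (1,0,1) (1,1,0) (1,1,1) (2,0,0) (2,1,0) (2,1,1)}
[TSO] allowed = {(0,0,0) (0,0,1) (0,1,0) (0,1,1) (1,0,0) (1,0,1) (1,1,0) (1,1,1) (2,0,0) (2,1,0) (2,1,1)}
[PSO] allowed = {(0,0,0) (0,0,1) (0,1,0) (0,1,1) (1,0,0) (1,0,1) (1,1,0) (1,1,1) (2,0,0) (2,0,1) (2,1,0) (2,1,1)}
target (0,0,0) ∈ {SC,TSO,PSO}

SC:yes TSO:yes PSO:yes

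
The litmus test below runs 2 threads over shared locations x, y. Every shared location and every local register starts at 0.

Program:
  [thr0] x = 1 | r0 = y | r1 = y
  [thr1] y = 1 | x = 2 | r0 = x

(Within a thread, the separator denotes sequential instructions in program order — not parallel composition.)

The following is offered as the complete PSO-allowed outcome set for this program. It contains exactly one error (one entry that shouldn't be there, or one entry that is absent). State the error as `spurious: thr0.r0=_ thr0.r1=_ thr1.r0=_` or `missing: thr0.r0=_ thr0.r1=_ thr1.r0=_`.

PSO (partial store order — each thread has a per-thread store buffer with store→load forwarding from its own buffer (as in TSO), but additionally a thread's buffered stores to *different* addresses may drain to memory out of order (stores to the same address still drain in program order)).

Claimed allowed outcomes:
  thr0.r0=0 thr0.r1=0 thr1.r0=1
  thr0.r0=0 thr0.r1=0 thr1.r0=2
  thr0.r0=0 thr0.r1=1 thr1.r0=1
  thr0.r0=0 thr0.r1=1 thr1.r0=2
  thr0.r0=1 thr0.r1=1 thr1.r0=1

outcome vector order: (thr0.r0,thr0.r1,thr1.r0)
[PSO] allowed = {<0 0 1>, <0 0 2>, <0 1 1>, <0 1 2>, <1 1 1>, <1 1 2>}
PSO∖claimed = {<1 1 2>}

missing: thr0.r0=1 thr0.r1=1 thr1.r0=2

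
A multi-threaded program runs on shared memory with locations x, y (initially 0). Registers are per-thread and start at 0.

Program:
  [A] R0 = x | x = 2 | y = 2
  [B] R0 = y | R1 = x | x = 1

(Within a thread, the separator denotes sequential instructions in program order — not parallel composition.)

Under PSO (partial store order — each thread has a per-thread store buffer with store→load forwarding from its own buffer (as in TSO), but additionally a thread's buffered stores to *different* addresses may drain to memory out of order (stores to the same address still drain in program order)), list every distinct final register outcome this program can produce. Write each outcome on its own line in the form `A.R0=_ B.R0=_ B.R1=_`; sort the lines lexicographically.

outcome vector order: (A.R0,B.R0,B.R1)
|PSO outcomes| = 5

A.R0=0 B.R0=0 B.R1=0
A.R0=0 B.R0=0 B.R1=2
A.R0=0 B.R0=2 B.R1=0
A.R0=0 B.R0=2 B.R1=2
A.R0=1 B.R0=0 B.R1=0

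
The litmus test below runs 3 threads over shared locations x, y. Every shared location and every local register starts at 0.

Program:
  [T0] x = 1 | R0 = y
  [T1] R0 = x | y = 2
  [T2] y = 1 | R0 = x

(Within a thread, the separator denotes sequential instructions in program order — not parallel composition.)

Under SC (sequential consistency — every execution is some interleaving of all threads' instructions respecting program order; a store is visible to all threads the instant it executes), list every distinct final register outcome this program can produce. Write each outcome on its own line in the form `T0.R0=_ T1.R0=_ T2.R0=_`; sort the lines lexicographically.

outcome vector order: (T0.R0,T1.R0,T2.R0)
|SC outcomes| = 10

T0.R0=0 T1.R0=0 T2.R0=1
T0.R0=0 T1.R0=1 T2.R0=1
T0.R0=1 T1.R0=0 T2.R0=0
T0.R0=1 T1.R0=0 T2.R0=1
T0.R0=1 T1.R0=1 T2.R0=0
T0.R0=1 T1.R0=1 T2.R0=1
T0.R0=2 T1.R0=0 T2.R0=0
T0.R0=2 T1.R0=0 T2.R0=1
T0.R0=2 T1.R0=1 T2.R0=0
T0.R0=2 T1.R0=1 T2.R0=1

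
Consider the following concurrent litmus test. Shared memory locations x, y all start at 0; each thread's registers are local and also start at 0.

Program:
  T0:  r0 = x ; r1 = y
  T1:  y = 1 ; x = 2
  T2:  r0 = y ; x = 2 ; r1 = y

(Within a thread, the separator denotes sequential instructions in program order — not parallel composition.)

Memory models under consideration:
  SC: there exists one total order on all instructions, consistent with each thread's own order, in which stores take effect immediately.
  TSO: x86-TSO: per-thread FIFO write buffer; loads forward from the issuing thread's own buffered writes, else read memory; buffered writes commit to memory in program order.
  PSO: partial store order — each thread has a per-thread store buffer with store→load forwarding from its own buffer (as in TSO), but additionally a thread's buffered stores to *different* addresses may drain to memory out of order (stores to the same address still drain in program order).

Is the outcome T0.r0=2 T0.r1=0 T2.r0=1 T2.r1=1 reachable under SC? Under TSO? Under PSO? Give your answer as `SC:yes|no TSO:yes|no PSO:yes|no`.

SC:no TSO:no PSO:yes

outcome vector order: (T0.r0,T0.r1,T2.r0,T2.r1)
[SC] allowed = {(0,0,0,0), (0,0,0,1), (0,0,1,1), (0,1,0,0), (0,1,0,1), (0,1,1,1), (2,0,0,0), (2,0,0,1), (2,1,0,0), (2,1,0,1), (2,1,1,1)}
[TSO] allowed = {(0,0,0,0), (0,0,0,1), (0,0,1,1), (0,1,0,0), (0,1,0,1), (0,1,1,1), (2,0,0,0), (2,0,0,1), (2,1,0,0), (2,1,0,1), (2,1,1,1)}
[PSO] allowed = {(0,0,0,0), (0,0,0,1), (0,0,1,1), (0,1,0,0), (0,1,0,1), (0,1,1,1), (2,0,0,0), (2,0,0,1), (2,0,1,1), (2,1,0,0), (2,1,0,1), (2,1,1,1)}
target (2,0,1,1) ∈ {PSO}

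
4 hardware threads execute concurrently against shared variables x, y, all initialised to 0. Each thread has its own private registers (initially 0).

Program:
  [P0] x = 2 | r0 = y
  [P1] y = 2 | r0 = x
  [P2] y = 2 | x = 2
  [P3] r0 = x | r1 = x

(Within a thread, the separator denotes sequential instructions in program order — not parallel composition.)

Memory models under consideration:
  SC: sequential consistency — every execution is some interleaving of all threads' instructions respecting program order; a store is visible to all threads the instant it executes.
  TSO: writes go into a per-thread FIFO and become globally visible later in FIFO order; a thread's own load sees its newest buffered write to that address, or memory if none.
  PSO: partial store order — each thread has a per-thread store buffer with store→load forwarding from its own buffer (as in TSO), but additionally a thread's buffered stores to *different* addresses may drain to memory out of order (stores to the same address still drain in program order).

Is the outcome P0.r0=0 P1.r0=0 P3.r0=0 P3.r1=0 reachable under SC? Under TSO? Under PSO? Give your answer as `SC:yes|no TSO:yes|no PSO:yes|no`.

SC:no TSO:yes PSO:yes

outcome vector order: (P0.r0,P1.r0,P3.r0,P3.r1)
SC (9): 0/2/0/0, 0/2/0/2, 0/2/2/2, 2/0/0/0, 2/0/0/2, 2/0/2/2, 2/2/0/0, 2/2/0/2, 2/2/2/2
TSO (12): 0/0/0/0, 0/0/0/2, 0/0/2/2, 0/2/0/0, 0/2/0/2, 0/2/2/2, 2/0/0/0, 2/0/0/2, 2/0/2/2, 2/2/0/0, 2/2/0/2, 2/2/2/2
PSO (12): 0/0/0/0, 0/0/0/2, 0/0/2/2, 0/2/0/0, 0/2/0/2, 0/2/2/2, 2/0/0/0, 2/0/0/2, 2/0/2/2, 2/2/0/0, 2/2/0/2, 2/2/2/2
target 0/0/0/0 ∈ {TSO,PSO}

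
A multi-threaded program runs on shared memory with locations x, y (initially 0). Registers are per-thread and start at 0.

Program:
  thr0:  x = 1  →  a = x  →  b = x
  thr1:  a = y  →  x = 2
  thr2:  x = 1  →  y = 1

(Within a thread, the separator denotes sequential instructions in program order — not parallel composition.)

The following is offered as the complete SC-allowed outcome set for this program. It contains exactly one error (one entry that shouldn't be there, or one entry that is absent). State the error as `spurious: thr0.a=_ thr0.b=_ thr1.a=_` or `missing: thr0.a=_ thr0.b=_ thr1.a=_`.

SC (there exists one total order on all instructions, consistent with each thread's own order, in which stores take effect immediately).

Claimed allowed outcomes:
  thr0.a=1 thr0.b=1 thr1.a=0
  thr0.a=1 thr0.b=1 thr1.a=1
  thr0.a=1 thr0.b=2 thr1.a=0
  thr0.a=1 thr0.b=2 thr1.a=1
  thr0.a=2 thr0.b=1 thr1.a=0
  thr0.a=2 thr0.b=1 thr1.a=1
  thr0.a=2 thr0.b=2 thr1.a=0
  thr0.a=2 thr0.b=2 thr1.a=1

spurious: thr0.a=2 thr0.b=1 thr1.a=1

outcome vector order: (thr0.a,thr0.b,thr1.a)
SC: 7 outcomes — {<1 1 0>; <1 1 1>; <1 2 0>; <1 2 1>; <2 1 0>; <2 2 0>; <2 2 1>}
claimed∖SC = {<2 1 1>}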